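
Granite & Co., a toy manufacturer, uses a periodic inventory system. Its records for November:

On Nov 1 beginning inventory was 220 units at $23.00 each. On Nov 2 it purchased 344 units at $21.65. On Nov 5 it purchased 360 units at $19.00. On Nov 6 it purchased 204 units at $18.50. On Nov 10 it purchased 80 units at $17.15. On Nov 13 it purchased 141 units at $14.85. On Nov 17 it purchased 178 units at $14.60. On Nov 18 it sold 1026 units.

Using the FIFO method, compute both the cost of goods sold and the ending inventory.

COGS = $21,234.60; ending inventory = $7,951.65

Nov 18, 1026 sold [FIFO — oldest first]: 220 @ $23.00 + 344 @ $21.65 + 360 @ $19.00 + 102 @ $18.50 = $21,234.60
Ending inventory: 102 @ $18.50 + 80 @ $17.15 + 141 @ $14.85 + 178 @ $14.60 = $7,951.65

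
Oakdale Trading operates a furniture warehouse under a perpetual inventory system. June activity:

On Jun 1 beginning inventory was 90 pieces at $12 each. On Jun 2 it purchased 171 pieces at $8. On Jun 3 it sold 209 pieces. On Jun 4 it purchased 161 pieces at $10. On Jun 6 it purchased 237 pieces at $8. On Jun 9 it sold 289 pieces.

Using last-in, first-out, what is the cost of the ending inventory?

Jun 3, 209 sold [LIFO — newest first]: 171 @ $8 + 38 @ $12 = $1,824
Jun 9, 289 sold [LIFO — newest first]: 237 @ $8 + 52 @ $10 = $2,416
Total COGS = $1,824 + $2,416 = $4,240
Ending inventory: 52 @ $12 + 109 @ $10 = $1,714

Ending inventory = $1,714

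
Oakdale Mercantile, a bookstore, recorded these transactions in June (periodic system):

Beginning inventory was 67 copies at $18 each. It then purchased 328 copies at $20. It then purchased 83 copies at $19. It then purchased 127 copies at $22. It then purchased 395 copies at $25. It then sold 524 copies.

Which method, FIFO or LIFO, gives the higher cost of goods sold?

FIFO COGS: 67 @ $18 + 328 @ $20 + 83 @ $19 + 46 @ $22 = $10,355
LIFO COGS: 395 @ $25 + 127 @ $22 + 2 @ $19 = $12,707

LIFO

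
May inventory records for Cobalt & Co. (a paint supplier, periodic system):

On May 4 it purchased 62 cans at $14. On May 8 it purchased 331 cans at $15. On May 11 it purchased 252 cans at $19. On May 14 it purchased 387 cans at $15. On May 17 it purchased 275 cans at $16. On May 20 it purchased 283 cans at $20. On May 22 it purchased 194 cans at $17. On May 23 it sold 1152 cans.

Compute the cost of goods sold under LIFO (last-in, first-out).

May 23, 1152 sold [LIFO — newest first]: 194 @ $17 + 283 @ $20 + 275 @ $16 + 387 @ $15 + 13 @ $19 = $19,410
Ending inventory: 62 @ $14 + 331 @ $15 + 239 @ $19 = $10,374

COGS = $19,410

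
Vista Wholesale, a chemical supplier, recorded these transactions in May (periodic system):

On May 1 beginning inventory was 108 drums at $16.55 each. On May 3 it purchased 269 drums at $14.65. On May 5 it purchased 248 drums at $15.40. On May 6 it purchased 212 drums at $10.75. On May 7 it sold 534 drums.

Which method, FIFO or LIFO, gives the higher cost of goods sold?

FIFO COGS: 108 @ $16.55 + 269 @ $14.65 + 157 @ $15.40 = $8,146.05
LIFO COGS: 212 @ $10.75 + 248 @ $15.40 + 74 @ $14.65 = $7,182.30

FIFO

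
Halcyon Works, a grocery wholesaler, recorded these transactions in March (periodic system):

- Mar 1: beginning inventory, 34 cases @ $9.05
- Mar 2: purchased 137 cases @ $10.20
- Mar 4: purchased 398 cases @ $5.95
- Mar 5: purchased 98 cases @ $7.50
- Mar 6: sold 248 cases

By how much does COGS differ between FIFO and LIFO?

$535.75

FIFO COGS: 34 @ $9.05 + 137 @ $10.20 + 77 @ $5.95 = $2,163.25
LIFO COGS: 98 @ $7.50 + 150 @ $5.95 = $1,627.50
Difference = |$2,163.25 − $1,627.50| = $535.75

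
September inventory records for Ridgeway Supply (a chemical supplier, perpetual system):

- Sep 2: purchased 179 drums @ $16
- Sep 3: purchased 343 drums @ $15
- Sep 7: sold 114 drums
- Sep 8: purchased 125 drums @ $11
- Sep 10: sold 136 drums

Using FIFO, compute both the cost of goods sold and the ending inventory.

Sep 7, 114 sold [FIFO — oldest first]: 114 @ $16 = $1,824
Sep 10, 136 sold [FIFO — oldest first]: 65 @ $16 + 71 @ $15 = $2,105
Total COGS = $1,824 + $2,105 = $3,929
Ending inventory: 272 @ $15 + 125 @ $11 = $5,455
Check: goods available $9,384 = COGS $3,929 + ending $5,455

COGS = $3,929; ending inventory = $5,455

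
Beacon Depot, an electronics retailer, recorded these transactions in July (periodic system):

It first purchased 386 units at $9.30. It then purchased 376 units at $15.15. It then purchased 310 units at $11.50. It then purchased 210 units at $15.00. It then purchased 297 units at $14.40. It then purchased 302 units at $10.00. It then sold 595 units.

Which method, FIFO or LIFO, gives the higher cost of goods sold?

LIFO

FIFO COGS: 386 @ $9.30 + 209 @ $15.15 = $6,756.15
LIFO COGS: 302 @ $10.00 + 293 @ $14.40 = $7,239.20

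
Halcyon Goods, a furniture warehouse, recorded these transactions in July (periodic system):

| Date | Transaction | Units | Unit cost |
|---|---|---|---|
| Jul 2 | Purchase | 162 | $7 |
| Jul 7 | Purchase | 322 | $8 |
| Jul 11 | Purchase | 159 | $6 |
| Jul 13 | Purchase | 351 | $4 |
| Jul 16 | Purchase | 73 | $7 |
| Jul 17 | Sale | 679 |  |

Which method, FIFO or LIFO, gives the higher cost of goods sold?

FIFO COGS: 162 @ $7 + 322 @ $8 + 159 @ $6 + 36 @ $4 = $4,808
LIFO COGS: 73 @ $7 + 351 @ $4 + 159 @ $6 + 96 @ $8 = $3,637

FIFO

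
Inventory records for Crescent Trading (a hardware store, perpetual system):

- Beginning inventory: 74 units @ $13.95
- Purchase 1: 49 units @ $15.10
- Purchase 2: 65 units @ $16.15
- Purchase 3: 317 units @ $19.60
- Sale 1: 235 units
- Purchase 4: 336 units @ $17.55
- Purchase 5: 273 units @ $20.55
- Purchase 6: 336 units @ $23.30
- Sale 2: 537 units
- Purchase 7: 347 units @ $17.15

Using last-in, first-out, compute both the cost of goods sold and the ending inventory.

COGS = $16,565.35; ending inventory = $17,756.60

Sale 1 (235) [LIFO — newest first]: 235 @ $19.60 = $4,606.00
Sale 2 (537) [LIFO — newest first]: 336 @ $23.30 + 201 @ $20.55 = $11,959.35
Total COGS = $4,606.00 + $11,959.35 = $16,565.35
Ending inventory: 74 @ $13.95 + 49 @ $15.10 + 65 @ $16.15 + 82 @ $19.60 + 336 @ $17.55 + 72 @ $20.55 + 347 @ $17.15 = $17,756.60
Check: goods available $34,321.95 = COGS $16,565.35 + ending $17,756.60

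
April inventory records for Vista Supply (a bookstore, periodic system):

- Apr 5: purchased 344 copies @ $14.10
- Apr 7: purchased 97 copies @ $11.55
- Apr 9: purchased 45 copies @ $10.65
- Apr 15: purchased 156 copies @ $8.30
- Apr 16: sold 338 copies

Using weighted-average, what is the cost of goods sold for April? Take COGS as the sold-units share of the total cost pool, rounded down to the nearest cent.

Apr 16, sell 338: 338/642 × $7,744.80 → $4,077.48
Ending inventory (cost pool remaining) = $3,667.32
Check: goods available $7,744.80 = COGS $4,077.48 + ending $3,667.32

COGS = $4,077.48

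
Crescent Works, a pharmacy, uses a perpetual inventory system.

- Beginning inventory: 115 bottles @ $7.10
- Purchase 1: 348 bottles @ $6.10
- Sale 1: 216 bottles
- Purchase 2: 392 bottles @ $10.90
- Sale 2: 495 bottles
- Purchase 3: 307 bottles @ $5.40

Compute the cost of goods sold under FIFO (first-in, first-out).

COGS = $5,642.50

Sale 1 (216) [FIFO — oldest first]: 115 @ $7.10 + 101 @ $6.10 = $1,432.60
Sale 2 (495) [FIFO — oldest first]: 247 @ $6.10 + 248 @ $10.90 = $4,209.90
Total COGS = $1,432.60 + $4,209.90 = $5,642.50
Ending inventory: 144 @ $10.90 + 307 @ $5.40 = $3,227.40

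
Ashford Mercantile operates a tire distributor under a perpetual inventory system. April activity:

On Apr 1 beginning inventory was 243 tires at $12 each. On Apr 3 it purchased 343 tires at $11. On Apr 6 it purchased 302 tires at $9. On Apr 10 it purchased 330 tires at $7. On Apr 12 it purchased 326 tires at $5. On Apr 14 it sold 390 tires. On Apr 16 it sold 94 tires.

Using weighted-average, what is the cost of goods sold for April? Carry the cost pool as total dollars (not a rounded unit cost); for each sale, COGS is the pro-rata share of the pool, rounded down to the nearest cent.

COGS = $4,183.89

After Apr 1: 243 on hand, pool $2,916.00 (≈ $12.0000 each)
After Apr 3: 586 on hand, pool $6,689.00 (≈ $11.4147 each)
After Apr 6: 888 on hand, pool $9,407.00 (≈ $10.5935 each)
After Apr 10: 1218 on hand, pool $11,717.00 (≈ $9.6199 each)
After Apr 12: 1544 on hand, pool $13,347.00 (≈ $8.6444 each)
Apr 14, sell 390: 390/1544 × $13,347.00 → $3,371.32
Apr 16, sell 94: 94/1154 × $9,975.68 → $812.57
Total COGS = $3,371.32 + $812.57 = $4,183.89
Ending inventory (cost pool remaining) = $9,163.11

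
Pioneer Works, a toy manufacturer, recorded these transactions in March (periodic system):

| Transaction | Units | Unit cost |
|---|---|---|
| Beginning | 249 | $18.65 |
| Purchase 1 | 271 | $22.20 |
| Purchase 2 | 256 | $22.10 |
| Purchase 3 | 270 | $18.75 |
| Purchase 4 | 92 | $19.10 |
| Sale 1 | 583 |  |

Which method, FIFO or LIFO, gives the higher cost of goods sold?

FIFO COGS: 249 @ $18.65 + 271 @ $22.20 + 63 @ $22.10 = $12,052.35
LIFO COGS: 92 @ $19.10 + 270 @ $18.75 + 221 @ $22.10 = $11,703.80

FIFO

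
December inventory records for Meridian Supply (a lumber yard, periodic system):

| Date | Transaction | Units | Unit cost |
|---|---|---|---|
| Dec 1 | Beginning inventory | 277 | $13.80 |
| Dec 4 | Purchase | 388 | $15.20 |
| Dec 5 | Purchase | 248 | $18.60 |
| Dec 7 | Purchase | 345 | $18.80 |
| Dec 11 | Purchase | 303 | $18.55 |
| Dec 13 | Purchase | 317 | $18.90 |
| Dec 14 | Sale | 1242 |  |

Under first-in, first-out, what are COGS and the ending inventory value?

Dec 14, 1242 sold [FIFO — oldest first]: 277 @ $13.80 + 388 @ $15.20 + 248 @ $18.60 + 329 @ $18.80 = $20,518.20
Ending inventory: 16 @ $18.80 + 303 @ $18.55 + 317 @ $18.90 = $11,912.75
Check: goods available $32,430.95 = COGS $20,518.20 + ending $11,912.75

COGS = $20,518.20; ending inventory = $11,912.75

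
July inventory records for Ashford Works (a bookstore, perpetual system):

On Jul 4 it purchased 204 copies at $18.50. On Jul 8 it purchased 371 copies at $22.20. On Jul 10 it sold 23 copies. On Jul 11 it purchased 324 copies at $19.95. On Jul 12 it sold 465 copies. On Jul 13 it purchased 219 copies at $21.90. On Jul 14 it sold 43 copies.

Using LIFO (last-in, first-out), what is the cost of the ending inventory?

Jul 10, 23 sold [LIFO — newest first]: 23 @ $22.20 = $510.60
Jul 12, 465 sold [LIFO — newest first]: 324 @ $19.95 + 141 @ $22.20 = $9,594.00
Jul 14, 43 sold [LIFO — newest first]: 43 @ $21.90 = $941.70
Total COGS = $510.60 + $9,594.00 + $941.70 = $11,046.30
Ending inventory: 204 @ $18.50 + 207 @ $22.20 + 176 @ $21.90 = $12,223.80

Ending inventory = $12,223.80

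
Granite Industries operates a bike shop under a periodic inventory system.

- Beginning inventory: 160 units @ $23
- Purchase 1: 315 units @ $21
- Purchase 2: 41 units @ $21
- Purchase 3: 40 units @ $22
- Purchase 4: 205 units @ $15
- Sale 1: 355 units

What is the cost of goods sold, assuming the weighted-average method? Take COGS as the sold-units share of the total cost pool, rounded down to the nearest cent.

COGS = $7,049.15

Sale 1, sell 355: 355/761 × $15,111.00 → $7,049.15
Ending inventory (cost pool remaining) = $8,061.85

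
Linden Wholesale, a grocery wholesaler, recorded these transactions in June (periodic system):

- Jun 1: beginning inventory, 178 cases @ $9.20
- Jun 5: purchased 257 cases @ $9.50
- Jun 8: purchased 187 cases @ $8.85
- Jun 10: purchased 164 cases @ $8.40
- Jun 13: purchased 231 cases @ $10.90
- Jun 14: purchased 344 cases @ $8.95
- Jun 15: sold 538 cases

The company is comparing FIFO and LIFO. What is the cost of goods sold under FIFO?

COGS = $4,990.65

FIFO COGS: 178 @ $9.20 + 257 @ $9.50 + 103 @ $8.85 = $4,990.65
LIFO COGS: 344 @ $8.95 + 194 @ $10.90 = $5,193.40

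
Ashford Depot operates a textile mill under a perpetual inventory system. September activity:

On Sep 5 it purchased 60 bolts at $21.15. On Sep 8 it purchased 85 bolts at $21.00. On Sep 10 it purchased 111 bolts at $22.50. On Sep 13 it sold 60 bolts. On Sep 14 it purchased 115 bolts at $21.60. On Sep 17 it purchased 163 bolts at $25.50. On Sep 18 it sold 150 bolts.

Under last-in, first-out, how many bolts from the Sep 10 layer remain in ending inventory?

51

Sep 13, 60 sold [LIFO — newest first]: 60 @ $22.50 = $1,350.00
Sep 18, 150 sold [LIFO — newest first]: 150 @ $25.50 = $3,825.00
Total COGS = $1,350.00 + $3,825.00 = $5,175.00
Ending inventory: 60 @ $21.15 + 85 @ $21.00 + 51 @ $22.50 + 115 @ $21.60 + 13 @ $25.50 = $7,017.00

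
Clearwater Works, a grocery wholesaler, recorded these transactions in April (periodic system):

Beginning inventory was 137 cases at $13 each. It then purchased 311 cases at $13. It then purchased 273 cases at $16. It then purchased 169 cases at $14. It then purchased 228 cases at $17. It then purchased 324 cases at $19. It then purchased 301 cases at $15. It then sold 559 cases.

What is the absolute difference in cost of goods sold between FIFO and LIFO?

$1,817

FIFO COGS: 137 @ $13 + 311 @ $13 + 111 @ $16 = $7,600
LIFO COGS: 301 @ $15 + 258 @ $19 = $9,417
Difference = |$7,600 − $9,417| = $1,817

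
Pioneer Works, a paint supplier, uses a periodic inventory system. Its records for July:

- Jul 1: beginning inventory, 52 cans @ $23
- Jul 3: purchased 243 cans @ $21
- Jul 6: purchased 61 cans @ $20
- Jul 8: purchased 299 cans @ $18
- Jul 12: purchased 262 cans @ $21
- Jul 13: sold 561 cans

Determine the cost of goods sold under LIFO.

COGS = $10,884

Jul 13, 561 sold [LIFO — newest first]: 262 @ $21 + 299 @ $18 = $10,884
Ending inventory: 52 @ $23 + 243 @ $21 + 61 @ $20 = $7,519
Check: goods available $18,403 = COGS $10,884 + ending $7,519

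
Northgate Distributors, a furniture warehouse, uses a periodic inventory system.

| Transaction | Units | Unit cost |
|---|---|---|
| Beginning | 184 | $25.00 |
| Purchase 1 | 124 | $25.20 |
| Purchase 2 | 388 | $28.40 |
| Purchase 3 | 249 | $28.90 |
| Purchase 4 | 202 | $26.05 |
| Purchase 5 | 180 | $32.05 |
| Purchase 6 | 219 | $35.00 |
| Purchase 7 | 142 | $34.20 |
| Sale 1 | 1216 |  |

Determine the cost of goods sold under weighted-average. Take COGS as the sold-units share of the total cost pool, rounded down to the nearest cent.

Sale 1, sell 1216: 1216/1688 × $49,492.60 → $35,653.43
Ending inventory (cost pool remaining) = $13,839.17
Check: goods available $49,492.60 = COGS $35,653.43 + ending $13,839.17

COGS = $35,653.43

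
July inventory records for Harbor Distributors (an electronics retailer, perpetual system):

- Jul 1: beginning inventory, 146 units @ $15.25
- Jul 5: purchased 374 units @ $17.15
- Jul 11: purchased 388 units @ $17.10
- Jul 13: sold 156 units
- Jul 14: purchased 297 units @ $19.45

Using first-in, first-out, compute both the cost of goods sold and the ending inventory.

Jul 13, 156 sold [FIFO — oldest first]: 146 @ $15.25 + 10 @ $17.15 = $2,398.00
Ending inventory: 364 @ $17.15 + 388 @ $17.10 + 297 @ $19.45 = $18,654.05

COGS = $2,398.00; ending inventory = $18,654.05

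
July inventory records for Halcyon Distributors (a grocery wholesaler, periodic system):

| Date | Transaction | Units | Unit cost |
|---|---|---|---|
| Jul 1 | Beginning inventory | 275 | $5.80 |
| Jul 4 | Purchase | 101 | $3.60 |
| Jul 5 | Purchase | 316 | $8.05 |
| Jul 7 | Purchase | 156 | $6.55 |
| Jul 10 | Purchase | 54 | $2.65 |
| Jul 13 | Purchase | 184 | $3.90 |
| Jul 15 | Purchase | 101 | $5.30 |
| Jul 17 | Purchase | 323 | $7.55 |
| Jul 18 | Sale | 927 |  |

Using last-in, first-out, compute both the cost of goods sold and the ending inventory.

Jul 18, 927 sold [LIFO — newest first]: 323 @ $7.55 + 101 @ $5.30 + 184 @ $3.90 + 54 @ $2.65 + 156 @ $6.55 + 109 @ $8.05 = $5,733.90
Ending inventory: 275 @ $5.80 + 101 @ $3.60 + 207 @ $8.05 = $3,624.95

COGS = $5,733.90; ending inventory = $3,624.95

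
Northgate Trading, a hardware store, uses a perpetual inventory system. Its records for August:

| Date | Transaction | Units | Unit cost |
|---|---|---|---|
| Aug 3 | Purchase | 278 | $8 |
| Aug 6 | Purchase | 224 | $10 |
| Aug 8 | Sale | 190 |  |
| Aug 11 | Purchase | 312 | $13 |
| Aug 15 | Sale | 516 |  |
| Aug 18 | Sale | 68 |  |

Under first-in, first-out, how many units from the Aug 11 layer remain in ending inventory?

Aug 8, 190 sold [FIFO — oldest first]: 190 @ $8 = $1,520
Aug 15, 516 sold [FIFO — oldest first]: 88 @ $8 + 224 @ $10 + 204 @ $13 = $5,596
Aug 18, 68 sold [FIFO — oldest first]: 68 @ $13 = $884
Total COGS = $1,520 + $5,596 + $884 = $8,000
Ending inventory: 40 @ $13 = $520
Check: goods available $8,520 = COGS $8,000 + ending $520

40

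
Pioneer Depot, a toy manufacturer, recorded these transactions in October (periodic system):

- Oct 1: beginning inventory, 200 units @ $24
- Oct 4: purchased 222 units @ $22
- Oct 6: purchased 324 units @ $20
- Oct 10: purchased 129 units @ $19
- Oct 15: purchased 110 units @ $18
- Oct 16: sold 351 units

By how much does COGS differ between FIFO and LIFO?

FIFO COGS: 200 @ $24 + 151 @ $22 = $8,122
LIFO COGS: 110 @ $18 + 129 @ $19 + 112 @ $20 = $6,671
Difference = |$8,122 − $6,671| = $1,451

$1,451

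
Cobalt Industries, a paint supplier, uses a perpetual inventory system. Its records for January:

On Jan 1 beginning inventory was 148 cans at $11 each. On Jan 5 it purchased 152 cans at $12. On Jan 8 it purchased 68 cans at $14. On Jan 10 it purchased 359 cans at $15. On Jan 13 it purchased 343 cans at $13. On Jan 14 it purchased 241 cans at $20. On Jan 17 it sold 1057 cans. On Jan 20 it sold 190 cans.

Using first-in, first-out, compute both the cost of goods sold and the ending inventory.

COGS = $17,788; ending inventory = $1,280

Jan 17, 1057 sold [FIFO — oldest first]: 148 @ $11 + 152 @ $12 + 68 @ $14 + 359 @ $15 + 330 @ $13 = $14,079
Jan 20, 190 sold [FIFO — oldest first]: 13 @ $13 + 177 @ $20 = $3,709
Total COGS = $14,079 + $3,709 = $17,788
Ending inventory: 64 @ $20 = $1,280
Check: goods available $19,068 = COGS $17,788 + ending $1,280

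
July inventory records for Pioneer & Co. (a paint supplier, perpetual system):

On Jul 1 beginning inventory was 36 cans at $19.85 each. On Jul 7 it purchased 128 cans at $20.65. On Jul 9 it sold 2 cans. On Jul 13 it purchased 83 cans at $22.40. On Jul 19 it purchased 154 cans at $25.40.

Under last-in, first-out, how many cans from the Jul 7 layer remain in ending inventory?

Jul 9, 2 sold [LIFO — newest first]: 2 @ $20.65 = $41.30
Ending inventory: 36 @ $19.85 + 126 @ $20.65 + 83 @ $22.40 + 154 @ $25.40 = $9,087.30

126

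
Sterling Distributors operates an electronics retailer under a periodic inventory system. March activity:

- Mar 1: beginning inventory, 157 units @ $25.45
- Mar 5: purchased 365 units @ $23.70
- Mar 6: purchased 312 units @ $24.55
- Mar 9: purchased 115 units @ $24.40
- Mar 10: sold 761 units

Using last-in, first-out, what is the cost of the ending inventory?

Mar 10, 761 sold [LIFO — newest first]: 115 @ $24.40 + 312 @ $24.55 + 334 @ $23.70 = $18,381.40
Ending inventory: 157 @ $25.45 + 31 @ $23.70 = $4,730.35
Check: goods available $23,111.75 = COGS $18,381.40 + ending $4,730.35

Ending inventory = $4,730.35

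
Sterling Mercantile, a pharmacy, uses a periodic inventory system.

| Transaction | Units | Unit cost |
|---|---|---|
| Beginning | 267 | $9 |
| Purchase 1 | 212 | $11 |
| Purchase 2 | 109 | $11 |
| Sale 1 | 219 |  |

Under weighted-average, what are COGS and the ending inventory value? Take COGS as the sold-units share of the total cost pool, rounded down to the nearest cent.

COGS = $2,210.11; ending inventory = $3,723.89

Sale 1, sell 219: 219/588 × $5,934.00 → $2,210.11
Ending inventory (cost pool remaining) = $3,723.89
Check: goods available $5,934.00 = COGS $2,210.11 + ending $3,723.89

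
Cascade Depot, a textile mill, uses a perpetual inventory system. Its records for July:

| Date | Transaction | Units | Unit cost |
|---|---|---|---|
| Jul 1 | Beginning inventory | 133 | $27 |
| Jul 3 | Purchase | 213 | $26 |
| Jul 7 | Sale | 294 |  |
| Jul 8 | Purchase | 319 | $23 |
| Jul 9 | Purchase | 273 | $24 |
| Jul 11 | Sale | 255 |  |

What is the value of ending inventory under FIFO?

Ending inventory = $9,220

Jul 7, 294 sold [FIFO — oldest first]: 133 @ $27 + 161 @ $26 = $7,777
Jul 11, 255 sold [FIFO — oldest first]: 52 @ $26 + 203 @ $23 = $6,021
Total COGS = $7,777 + $6,021 = $13,798
Ending inventory: 116 @ $23 + 273 @ $24 = $9,220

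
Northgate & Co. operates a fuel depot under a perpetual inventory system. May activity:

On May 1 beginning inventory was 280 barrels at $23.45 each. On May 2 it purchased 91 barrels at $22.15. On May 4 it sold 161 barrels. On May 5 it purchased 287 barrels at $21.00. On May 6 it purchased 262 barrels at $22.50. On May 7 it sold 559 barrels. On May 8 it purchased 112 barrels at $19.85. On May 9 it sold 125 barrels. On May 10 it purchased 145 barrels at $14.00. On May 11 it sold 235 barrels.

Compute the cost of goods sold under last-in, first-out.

COGS = $22,482.20

May 4, 161 sold [LIFO — newest first]: 91 @ $22.15 + 70 @ $23.45 = $3,657.15
May 7, 559 sold [LIFO — newest first]: 262 @ $22.50 + 287 @ $21.00 + 10 @ $23.45 = $12,156.50
May 9, 125 sold [LIFO — newest first]: 112 @ $19.85 + 13 @ $23.45 = $2,528.05
May 11, 235 sold [LIFO — newest first]: 145 @ $14.00 + 90 @ $23.45 = $4,140.50
Total COGS = $3,657.15 + $12,156.50 + $2,528.05 + $4,140.50 = $22,482.20
Ending inventory: 97 @ $23.45 = $2,274.65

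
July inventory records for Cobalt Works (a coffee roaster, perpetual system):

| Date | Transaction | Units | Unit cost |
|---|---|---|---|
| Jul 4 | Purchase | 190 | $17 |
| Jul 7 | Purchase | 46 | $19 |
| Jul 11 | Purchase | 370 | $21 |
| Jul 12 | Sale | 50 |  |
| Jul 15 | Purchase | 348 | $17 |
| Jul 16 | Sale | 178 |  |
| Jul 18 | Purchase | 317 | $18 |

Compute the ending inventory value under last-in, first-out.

Ending inventory = $19,420

Jul 12, 50 sold [LIFO — newest first]: 50 @ $21 = $1,050
Jul 16, 178 sold [LIFO — newest first]: 178 @ $17 = $3,026
Total COGS = $1,050 + $3,026 = $4,076
Ending inventory: 190 @ $17 + 46 @ $19 + 320 @ $21 + 170 @ $17 + 317 @ $18 = $19,420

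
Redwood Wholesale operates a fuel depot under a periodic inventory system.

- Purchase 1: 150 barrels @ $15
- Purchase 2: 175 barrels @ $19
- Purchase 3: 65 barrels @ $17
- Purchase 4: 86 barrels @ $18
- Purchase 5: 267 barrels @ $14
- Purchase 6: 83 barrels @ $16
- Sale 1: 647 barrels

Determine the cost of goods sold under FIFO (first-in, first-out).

COGS = $10,622

Sale 1 (647) [FIFO — oldest first]: 150 @ $15 + 175 @ $19 + 65 @ $17 + 86 @ $18 + 171 @ $14 = $10,622
Ending inventory: 96 @ $14 + 83 @ $16 = $2,672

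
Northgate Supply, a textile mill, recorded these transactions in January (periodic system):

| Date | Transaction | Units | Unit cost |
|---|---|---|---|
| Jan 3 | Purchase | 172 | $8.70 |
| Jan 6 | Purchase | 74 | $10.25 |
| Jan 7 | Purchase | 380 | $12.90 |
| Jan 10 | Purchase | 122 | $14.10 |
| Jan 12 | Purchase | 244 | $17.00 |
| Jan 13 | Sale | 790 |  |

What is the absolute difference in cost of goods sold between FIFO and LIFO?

FIFO COGS: 172 @ $8.70 + 74 @ $10.25 + 380 @ $12.90 + 122 @ $14.10 + 42 @ $17.00 = $9,591.10
LIFO COGS: 244 @ $17.00 + 122 @ $14.10 + 380 @ $12.90 + 44 @ $10.25 = $11,221.20
Difference = |$9,591.10 − $11,221.20| = $1,630.10

$1,630.10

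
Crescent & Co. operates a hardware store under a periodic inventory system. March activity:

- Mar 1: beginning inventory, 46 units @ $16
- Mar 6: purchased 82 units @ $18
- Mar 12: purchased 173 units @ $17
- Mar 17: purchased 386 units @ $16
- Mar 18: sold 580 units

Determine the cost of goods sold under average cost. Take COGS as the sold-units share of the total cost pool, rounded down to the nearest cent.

COGS = $9,564.51

Mar 18, sell 580: 580/687 × $11,329.00 → $9,564.51
Ending inventory (cost pool remaining) = $1,764.49
Check: goods available $11,329.00 = COGS $9,564.51 + ending $1,764.49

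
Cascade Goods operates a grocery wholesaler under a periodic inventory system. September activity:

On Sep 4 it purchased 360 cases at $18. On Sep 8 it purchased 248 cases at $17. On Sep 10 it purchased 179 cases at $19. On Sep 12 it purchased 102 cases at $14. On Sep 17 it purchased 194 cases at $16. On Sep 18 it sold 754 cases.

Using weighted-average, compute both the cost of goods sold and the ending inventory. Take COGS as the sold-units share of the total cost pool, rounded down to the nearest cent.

COGS = $12,969.77; ending inventory = $5,659.23

Sep 18, sell 754: 754/1083 × $18,629.00 → $12,969.77
Ending inventory (cost pool remaining) = $5,659.23
Check: goods available $18,629.00 = COGS $12,969.77 + ending $5,659.23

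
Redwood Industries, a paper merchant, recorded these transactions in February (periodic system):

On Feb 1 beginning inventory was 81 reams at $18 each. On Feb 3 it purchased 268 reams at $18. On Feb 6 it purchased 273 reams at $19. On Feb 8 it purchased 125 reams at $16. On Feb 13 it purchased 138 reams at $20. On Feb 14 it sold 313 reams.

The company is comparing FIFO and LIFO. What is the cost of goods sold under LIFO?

COGS = $5,710

FIFO COGS: 81 @ $18 + 232 @ $18 = $5,634
LIFO COGS: 138 @ $20 + 125 @ $16 + 50 @ $19 = $5,710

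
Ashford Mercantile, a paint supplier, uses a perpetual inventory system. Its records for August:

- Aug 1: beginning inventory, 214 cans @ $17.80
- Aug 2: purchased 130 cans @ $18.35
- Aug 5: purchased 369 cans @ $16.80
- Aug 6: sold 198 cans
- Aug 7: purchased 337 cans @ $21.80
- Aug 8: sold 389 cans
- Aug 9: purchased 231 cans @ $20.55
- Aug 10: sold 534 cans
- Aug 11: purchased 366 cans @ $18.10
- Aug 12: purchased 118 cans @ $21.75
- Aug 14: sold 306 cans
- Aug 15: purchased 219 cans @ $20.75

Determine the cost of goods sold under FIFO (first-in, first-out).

COGS = $27,130.15

Aug 6, 198 sold [FIFO — oldest first]: 198 @ $17.80 = $3,524.40
Aug 8, 389 sold [FIFO — oldest first]: 16 @ $17.80 + 130 @ $18.35 + 243 @ $16.80 = $6,752.70
Aug 10, 534 sold [FIFO — oldest first]: 126 @ $16.80 + 337 @ $21.80 + 71 @ $20.55 = $10,922.45
Aug 14, 306 sold [FIFO — oldest first]: 160 @ $20.55 + 146 @ $18.10 = $5,930.60
Total COGS = $3,524.40 + $6,752.70 + $10,922.45 + $5,930.60 = $27,130.15
Ending inventory: 220 @ $18.10 + 118 @ $21.75 + 219 @ $20.75 = $11,092.75
Check: goods available $38,222.90 = COGS $27,130.15 + ending $11,092.75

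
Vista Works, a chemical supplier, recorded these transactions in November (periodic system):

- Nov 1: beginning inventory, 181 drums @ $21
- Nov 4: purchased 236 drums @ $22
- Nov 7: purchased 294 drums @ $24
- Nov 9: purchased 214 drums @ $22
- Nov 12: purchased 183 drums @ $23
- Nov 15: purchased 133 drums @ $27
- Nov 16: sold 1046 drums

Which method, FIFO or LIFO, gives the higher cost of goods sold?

FIFO COGS: 181 @ $21 + 236 @ $22 + 294 @ $24 + 214 @ $22 + 121 @ $23 = $23,540
LIFO COGS: 133 @ $27 + 183 @ $23 + 214 @ $22 + 294 @ $24 + 222 @ $22 = $24,448

LIFO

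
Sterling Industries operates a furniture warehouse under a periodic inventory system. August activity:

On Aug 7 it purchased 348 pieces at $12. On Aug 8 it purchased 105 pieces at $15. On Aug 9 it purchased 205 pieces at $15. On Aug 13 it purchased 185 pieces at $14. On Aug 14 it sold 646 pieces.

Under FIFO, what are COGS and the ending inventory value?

Aug 14, 646 sold [FIFO — oldest first]: 348 @ $12 + 105 @ $15 + 193 @ $15 = $8,646
Ending inventory: 12 @ $15 + 185 @ $14 = $2,770

COGS = $8,646; ending inventory = $2,770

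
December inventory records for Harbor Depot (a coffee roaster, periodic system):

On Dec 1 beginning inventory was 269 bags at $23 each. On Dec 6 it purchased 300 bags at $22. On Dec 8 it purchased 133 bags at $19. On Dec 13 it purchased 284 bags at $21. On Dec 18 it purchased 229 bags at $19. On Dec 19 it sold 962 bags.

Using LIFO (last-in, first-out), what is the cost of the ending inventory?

Dec 19, 962 sold [LIFO — newest first]: 229 @ $19 + 284 @ $21 + 133 @ $19 + 300 @ $22 + 16 @ $23 = $19,810
Ending inventory: 253 @ $23 = $5,819

Ending inventory = $5,819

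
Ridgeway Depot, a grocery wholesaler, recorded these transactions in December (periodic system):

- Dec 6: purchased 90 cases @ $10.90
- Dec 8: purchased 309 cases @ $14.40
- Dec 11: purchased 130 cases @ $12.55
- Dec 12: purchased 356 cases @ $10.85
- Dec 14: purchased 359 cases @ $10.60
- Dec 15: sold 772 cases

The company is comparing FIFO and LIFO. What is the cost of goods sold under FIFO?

COGS = $9,698.65

FIFO COGS: 90 @ $10.90 + 309 @ $14.40 + 130 @ $12.55 + 243 @ $10.85 = $9,698.65
LIFO COGS: 359 @ $10.60 + 356 @ $10.85 + 57 @ $12.55 = $8,383.35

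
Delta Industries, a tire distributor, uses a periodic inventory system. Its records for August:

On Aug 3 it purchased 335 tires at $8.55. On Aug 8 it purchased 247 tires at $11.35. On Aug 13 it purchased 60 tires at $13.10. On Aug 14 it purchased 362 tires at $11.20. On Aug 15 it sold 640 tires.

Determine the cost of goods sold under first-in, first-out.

COGS = $6,427.50

Aug 15, 640 sold [FIFO — oldest first]: 335 @ $8.55 + 247 @ $11.35 + 58 @ $13.10 = $6,427.50
Ending inventory: 2 @ $13.10 + 362 @ $11.20 = $4,080.60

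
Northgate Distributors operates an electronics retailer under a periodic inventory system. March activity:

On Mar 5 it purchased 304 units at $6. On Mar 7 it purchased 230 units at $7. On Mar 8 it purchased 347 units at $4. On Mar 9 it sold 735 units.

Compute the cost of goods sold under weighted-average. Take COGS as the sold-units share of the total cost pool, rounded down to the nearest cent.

COGS = $4,022.89

Mar 9, sell 735: 735/881 × $4,822.00 → $4,022.89
Ending inventory (cost pool remaining) = $799.11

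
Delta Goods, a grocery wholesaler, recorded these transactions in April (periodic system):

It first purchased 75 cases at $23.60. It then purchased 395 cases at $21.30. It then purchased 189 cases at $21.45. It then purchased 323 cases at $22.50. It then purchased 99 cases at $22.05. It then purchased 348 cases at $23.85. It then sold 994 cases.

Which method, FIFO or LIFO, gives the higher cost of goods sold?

LIFO

FIFO COGS: 75 @ $23.60 + 395 @ $21.30 + 189 @ $21.45 + 323 @ $22.50 + 12 @ $22.05 = $21,769.65
LIFO COGS: 348 @ $23.85 + 99 @ $22.05 + 323 @ $22.50 + 189 @ $21.45 + 35 @ $21.30 = $22,549.80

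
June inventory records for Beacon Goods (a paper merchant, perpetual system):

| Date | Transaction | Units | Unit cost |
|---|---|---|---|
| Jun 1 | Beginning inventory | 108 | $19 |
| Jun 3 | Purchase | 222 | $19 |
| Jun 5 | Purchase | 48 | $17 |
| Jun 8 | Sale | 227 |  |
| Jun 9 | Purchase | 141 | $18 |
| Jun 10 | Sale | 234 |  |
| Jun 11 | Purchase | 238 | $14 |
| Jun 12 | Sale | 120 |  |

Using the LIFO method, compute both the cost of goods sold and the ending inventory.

COGS = $10,202; ending inventory = $2,754

Jun 8, 227 sold [LIFO — newest first]: 48 @ $17 + 179 @ $19 = $4,217
Jun 10, 234 sold [LIFO — newest first]: 141 @ $18 + 43 @ $19 + 50 @ $19 = $4,305
Jun 12, 120 sold [LIFO — newest first]: 120 @ $14 = $1,680
Total COGS = $4,217 + $4,305 + $1,680 = $10,202
Ending inventory: 58 @ $19 + 118 @ $14 = $2,754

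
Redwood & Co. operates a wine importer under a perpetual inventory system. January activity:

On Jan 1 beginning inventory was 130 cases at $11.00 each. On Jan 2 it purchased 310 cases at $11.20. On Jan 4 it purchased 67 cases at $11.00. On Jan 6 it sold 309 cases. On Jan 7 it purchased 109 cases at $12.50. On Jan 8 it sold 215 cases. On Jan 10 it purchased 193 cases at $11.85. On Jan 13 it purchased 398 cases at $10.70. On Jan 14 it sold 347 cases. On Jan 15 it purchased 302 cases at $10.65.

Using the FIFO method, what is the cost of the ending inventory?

Ending inventory = $6,811.50

Jan 6, 309 sold [FIFO — oldest first]: 130 @ $11.00 + 179 @ $11.20 = $3,434.80
Jan 8, 215 sold [FIFO — oldest first]: 131 @ $11.20 + 67 @ $11.00 + 17 @ $12.50 = $2,416.70
Jan 14, 347 sold [FIFO — oldest first]: 92 @ $12.50 + 193 @ $11.85 + 62 @ $10.70 = $4,100.45
Total COGS = $3,434.80 + $2,416.70 + $4,100.45 = $9,951.95
Ending inventory: 336 @ $10.70 + 302 @ $10.65 = $6,811.50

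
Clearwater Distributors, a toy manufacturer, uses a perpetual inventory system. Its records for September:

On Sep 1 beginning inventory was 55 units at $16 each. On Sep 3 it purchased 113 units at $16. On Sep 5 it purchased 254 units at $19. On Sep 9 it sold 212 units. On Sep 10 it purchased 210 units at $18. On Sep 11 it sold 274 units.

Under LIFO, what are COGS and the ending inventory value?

COGS = $8,958; ending inventory = $2,336

Sep 9, 212 sold [LIFO — newest first]: 212 @ $19 = $4,028
Sep 11, 274 sold [LIFO — newest first]: 210 @ $18 + 42 @ $19 + 22 @ $16 = $4,930
Total COGS = $4,028 + $4,930 = $8,958
Ending inventory: 55 @ $16 + 91 @ $16 = $2,336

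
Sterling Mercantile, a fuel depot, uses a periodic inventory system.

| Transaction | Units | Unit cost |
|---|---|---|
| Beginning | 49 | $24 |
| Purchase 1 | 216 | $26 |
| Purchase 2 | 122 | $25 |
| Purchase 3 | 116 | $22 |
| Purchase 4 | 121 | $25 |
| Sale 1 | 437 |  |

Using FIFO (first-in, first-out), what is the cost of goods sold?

COGS = $10,942

Sale 1 (437) [FIFO — oldest first]: 49 @ $24 + 216 @ $26 + 122 @ $25 + 50 @ $22 = $10,942
Ending inventory: 66 @ $22 + 121 @ $25 = $4,477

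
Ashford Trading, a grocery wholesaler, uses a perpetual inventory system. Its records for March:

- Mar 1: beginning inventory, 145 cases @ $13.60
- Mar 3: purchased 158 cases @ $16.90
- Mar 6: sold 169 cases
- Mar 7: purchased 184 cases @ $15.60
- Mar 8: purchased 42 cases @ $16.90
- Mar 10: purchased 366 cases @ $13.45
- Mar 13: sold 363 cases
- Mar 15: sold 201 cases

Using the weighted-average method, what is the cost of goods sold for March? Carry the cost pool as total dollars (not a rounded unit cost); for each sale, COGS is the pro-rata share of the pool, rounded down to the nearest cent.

COGS = $10,789.65

After Mar 1: 145 on hand, pool $1,972.00 (≈ $13.6000 each)
After Mar 3: 303 on hand, pool $4,642.20 (≈ $15.3208 each)
Mar 6, sell 169: 169/303 × $4,642.20 → $2,589.21
After Mar 7: 318 on hand, pool $4,923.39 (≈ $15.4824 each)
After Mar 8: 360 on hand, pool $5,633.19 (≈ $15.6478 each)
After Mar 10: 726 on hand, pool $10,555.89 (≈ $14.5398 each)
Mar 13, sell 363: 363/726 × $10,555.89 → $5,277.94
Mar 15, sell 201: 201/363 × $5,277.95 → $2,922.50
Total COGS = $2,589.21 + $5,277.94 + $2,922.50 = $10,789.65
Ending inventory (cost pool remaining) = $2,355.45
Check: goods available $13,145.10 = COGS $10,789.65 + ending $2,355.45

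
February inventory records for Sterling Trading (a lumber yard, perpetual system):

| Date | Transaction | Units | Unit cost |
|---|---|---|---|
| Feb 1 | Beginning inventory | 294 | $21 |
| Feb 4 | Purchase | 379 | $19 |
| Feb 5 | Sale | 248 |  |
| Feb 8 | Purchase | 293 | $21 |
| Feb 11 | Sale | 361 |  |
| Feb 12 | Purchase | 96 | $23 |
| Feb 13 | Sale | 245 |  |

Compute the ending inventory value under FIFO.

Feb 5, 248 sold [FIFO — oldest first]: 248 @ $21 = $5,208
Feb 11, 361 sold [FIFO — oldest first]: 46 @ $21 + 315 @ $19 = $6,951
Feb 13, 245 sold [FIFO — oldest first]: 64 @ $19 + 181 @ $21 = $5,017
Total COGS = $5,208 + $6,951 + $5,017 = $17,176
Ending inventory: 112 @ $21 + 96 @ $23 = $4,560
Check: goods available $21,736 = COGS $17,176 + ending $4,560

Ending inventory = $4,560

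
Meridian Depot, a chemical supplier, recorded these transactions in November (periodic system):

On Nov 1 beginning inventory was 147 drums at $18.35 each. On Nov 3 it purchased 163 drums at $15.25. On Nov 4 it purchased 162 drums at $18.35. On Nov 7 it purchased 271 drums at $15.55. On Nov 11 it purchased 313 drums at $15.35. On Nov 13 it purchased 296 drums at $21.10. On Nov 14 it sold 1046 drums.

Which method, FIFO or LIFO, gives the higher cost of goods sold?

FIFO COGS: 147 @ $18.35 + 163 @ $15.25 + 162 @ $18.35 + 271 @ $15.55 + 303 @ $15.35 = $17,021.00
LIFO COGS: 296 @ $21.10 + 313 @ $15.35 + 271 @ $15.55 + 162 @ $18.35 + 4 @ $15.25 = $18,297.90

LIFO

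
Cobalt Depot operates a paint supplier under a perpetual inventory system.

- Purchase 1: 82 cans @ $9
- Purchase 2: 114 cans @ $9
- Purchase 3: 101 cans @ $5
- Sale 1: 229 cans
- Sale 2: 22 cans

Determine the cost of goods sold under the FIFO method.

Sale 1 (229) [FIFO — oldest first]: 82 @ $9 + 114 @ $9 + 33 @ $5 = $1,929
Sale 2 (22) [FIFO — oldest first]: 22 @ $5 = $110
Total COGS = $1,929 + $110 = $2,039
Ending inventory: 46 @ $5 = $230
Check: goods available $2,269 = COGS $2,039 + ending $230

COGS = $2,039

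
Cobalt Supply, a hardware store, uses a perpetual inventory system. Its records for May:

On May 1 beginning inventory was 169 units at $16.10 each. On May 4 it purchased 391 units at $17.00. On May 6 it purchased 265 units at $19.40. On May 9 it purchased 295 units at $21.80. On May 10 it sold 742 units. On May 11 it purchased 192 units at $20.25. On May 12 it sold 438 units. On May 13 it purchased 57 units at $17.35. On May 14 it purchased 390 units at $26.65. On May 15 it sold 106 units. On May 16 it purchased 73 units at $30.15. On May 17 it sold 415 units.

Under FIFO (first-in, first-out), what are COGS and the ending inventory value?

May 10, 742 sold [FIFO — oldest first]: 169 @ $16.10 + 391 @ $17.00 + 182 @ $19.40 = $12,898.70
May 12, 438 sold [FIFO — oldest first]: 83 @ $19.40 + 295 @ $21.80 + 60 @ $20.25 = $9,256.20
May 15, 106 sold [FIFO — oldest first]: 106 @ $20.25 = $2,146.50
May 17, 415 sold [FIFO — oldest first]: 26 @ $20.25 + 57 @ $17.35 + 332 @ $26.65 = $10,363.25
Total COGS = $12,898.70 + $9,256.20 + $2,146.50 + $10,363.25 = $34,664.65
Ending inventory: 58 @ $26.65 + 73 @ $30.15 = $3,746.65

COGS = $34,664.65; ending inventory = $3,746.65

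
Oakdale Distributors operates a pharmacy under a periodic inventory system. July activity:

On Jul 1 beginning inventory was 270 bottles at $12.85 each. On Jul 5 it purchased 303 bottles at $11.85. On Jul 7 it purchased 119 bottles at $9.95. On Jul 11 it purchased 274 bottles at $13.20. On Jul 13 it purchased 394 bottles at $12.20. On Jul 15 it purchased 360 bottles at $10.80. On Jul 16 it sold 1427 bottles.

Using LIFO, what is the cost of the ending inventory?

Jul 16, 1427 sold [LIFO — newest first]: 360 @ $10.80 + 394 @ $12.20 + 274 @ $13.20 + 119 @ $9.95 + 280 @ $11.85 = $16,813.65
Ending inventory: 270 @ $12.85 + 23 @ $11.85 = $3,742.05
Check: goods available $20,555.70 = COGS $16,813.65 + ending $3,742.05

Ending inventory = $3,742.05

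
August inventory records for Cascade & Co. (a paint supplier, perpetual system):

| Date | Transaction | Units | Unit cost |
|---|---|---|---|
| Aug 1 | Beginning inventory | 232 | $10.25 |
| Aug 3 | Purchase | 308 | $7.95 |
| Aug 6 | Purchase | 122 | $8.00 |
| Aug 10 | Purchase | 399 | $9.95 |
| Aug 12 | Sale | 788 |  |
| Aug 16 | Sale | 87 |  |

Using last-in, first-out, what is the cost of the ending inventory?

Ending inventory = $1,906.50

Aug 12, 788 sold [LIFO — newest first]: 399 @ $9.95 + 122 @ $8.00 + 267 @ $7.95 = $7,068.70
Aug 16, 87 sold [LIFO — newest first]: 41 @ $7.95 + 46 @ $10.25 = $797.45
Total COGS = $7,068.70 + $797.45 = $7,866.15
Ending inventory: 186 @ $10.25 = $1,906.50
Check: goods available $9,772.65 = COGS $7,866.15 + ending $1,906.50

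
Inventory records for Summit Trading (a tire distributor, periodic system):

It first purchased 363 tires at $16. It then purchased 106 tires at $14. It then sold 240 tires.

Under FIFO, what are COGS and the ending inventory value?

COGS = $3,840; ending inventory = $3,452

Sale 1 (240) [FIFO — oldest first]: 240 @ $16 = $3,840
Ending inventory: 123 @ $16 + 106 @ $14 = $3,452
Check: goods available $7,292 = COGS $3,840 + ending $3,452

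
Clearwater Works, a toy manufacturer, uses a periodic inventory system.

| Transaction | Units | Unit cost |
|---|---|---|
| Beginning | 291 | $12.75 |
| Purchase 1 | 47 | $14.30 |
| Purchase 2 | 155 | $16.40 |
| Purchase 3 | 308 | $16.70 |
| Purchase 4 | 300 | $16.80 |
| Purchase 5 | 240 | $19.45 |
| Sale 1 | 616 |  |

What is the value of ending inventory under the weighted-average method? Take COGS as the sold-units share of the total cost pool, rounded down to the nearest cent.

Ending inventory = $11,772.98

Sale 1, sell 616: 616/1341 × $21,775.95 → $10,002.97
Ending inventory (cost pool remaining) = $11,772.98
Check: goods available $21,775.95 = COGS $10,002.97 + ending $11,772.98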